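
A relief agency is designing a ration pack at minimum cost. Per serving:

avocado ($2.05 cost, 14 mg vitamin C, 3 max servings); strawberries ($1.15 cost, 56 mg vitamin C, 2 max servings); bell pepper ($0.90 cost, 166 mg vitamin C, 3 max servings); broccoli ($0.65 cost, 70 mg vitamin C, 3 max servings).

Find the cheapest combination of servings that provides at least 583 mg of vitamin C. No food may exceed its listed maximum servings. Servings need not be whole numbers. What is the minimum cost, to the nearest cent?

$3.49

Cost per mg of vitamin C: bell pepper $0.0054, broccoli $0.0093, strawberries $0.0205, avocado $0.1464.
Take 3 servings of bell pepper: +498.0 mg vitamin C for $2.70 (total $2.70, still need 85.0 mg).
Take 1.214 servings of broccoli: +85.0 mg vitamin C for $0.79 (total $3.49, still need 0.0 mg).
Filling from the cheapest source first is optimal under one linear minimum: $3.49.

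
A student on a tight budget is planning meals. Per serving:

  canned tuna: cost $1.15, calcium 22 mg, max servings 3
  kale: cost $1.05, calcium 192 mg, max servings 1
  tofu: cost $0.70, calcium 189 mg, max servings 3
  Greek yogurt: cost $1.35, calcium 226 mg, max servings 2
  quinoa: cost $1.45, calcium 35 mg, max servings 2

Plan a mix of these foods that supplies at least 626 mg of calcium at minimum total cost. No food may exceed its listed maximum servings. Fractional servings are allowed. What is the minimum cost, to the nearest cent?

$2.42

Cost per mg of calcium: tofu $0.0037, kale $0.0055, Greek yogurt $0.0060, quinoa $0.0414, canned tuna $0.0523.
Take 3 servings of tofu: +567.0 mg calcium for $2.10 (total $2.10, still need 59.0 mg).
Take 0.3073 servings of kale: +59.0 mg calcium for $0.32 (total $2.42, still need 0.0 mg).
Greedy by cheapest-per-mg is optimal for a single linear constraint, so the minimum cost is $2.42.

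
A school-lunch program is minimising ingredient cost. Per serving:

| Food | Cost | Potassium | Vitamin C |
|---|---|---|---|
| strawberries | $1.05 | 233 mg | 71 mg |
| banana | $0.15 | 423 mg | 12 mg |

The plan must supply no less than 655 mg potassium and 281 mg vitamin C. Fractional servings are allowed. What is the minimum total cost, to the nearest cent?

$3.51

A basic optimal solution has at most two foods positive. Try each food alone and each pair with both targets met exactly.
strawberries only: max(655/233, 281/71) = 3.958 servings → $4.16.
banana only: max(655/423, 281/12) = 23.42 servings → $3.51.
strawberries + banana with both targets exact would need a negative amount; discard.
The minimum over all feasible corners is $3.51.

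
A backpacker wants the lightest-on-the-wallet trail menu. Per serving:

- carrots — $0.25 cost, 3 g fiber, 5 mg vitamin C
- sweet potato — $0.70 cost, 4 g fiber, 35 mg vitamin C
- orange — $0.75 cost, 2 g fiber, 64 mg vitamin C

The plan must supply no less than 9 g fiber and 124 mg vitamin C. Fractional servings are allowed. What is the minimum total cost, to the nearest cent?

The cheapest plan sits at a corner of the feasible region — with two constraints it uses at most two foods.
carrots only: max(9/3, 124/5) = 24.8 servings → $6.20.
sweet potato only: max(9/4, 124/35) = 3.543 servings → $2.48.
orange only: max(9/2, 124/64) = 4.5 servings → $3.38.
carrots + sweet potato: the both-tight solution has a negative serving — not a feasible corner.
carrots + orange with both tight: 1.802 servings and 1.797 servings → $1.80.
sweet potato + orange with both tight: 1.763 servings and 0.9731 servings → $1.96.
Cheapest feasible corner: $1.80.

$1.80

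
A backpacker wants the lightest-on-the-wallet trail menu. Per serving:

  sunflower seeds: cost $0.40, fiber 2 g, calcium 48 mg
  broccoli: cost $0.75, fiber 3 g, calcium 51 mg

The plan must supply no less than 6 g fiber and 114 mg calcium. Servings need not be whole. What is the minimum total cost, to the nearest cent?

An LP optimum is at a vertex; with two nutrient constraints at most two foods are used. Check each candidate.
sunflower seeds only: max(6/2, 114/48) = 3 servings → $1.20.
broccoli only: max(6/3, 114/51) = 2.235 servings → $1.68.
sunflower seeds + broccoli with both tight: 0.8571 servings and 1.429 servings → $1.41.
So the least-cost plan costs $1.20.

$1.20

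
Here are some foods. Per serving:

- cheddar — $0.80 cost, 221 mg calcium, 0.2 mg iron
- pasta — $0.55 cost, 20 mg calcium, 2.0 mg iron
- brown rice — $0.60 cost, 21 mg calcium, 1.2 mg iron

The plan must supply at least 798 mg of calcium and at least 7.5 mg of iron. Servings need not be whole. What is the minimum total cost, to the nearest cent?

$4.52

The cheapest plan sits at a corner of the feasible region — with two constraints it uses at most two foods.
cheddar only: max(798/221, 7.5/0.2) = 37.5 servings → $30.00.
pasta only: max(798/20, 7.5/2.0) = 39.9 servings → $21.95.
brown rice only: max(798/21, 7.5/1.2) = 38 servings → $22.80.
cheddar + pasta with both tight: 3.301 servings and 3.42 servings → $4.52.
cheddar + brown rice with both tight: 3.066 servings and 5.739 servings → $5.90.
pasta + brown rice: intersection lies outside the first quadrant.
The minimum over all feasible corners is $4.52.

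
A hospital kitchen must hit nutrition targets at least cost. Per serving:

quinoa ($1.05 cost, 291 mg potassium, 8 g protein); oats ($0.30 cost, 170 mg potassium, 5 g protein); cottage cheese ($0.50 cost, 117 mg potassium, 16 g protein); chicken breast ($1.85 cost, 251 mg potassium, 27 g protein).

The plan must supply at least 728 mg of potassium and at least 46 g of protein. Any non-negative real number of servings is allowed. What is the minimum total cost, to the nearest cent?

quinoa only: max(728/291, 46/8) = 5.75 servings → $6.04.
oats only: max(728/170, 46/5) = 9.2 servings → $2.76.
cottage cheese only: max(728/117, 46/16) = 6.222 servings → $3.11.
chicken breast only: max(728/251, 46/27) = 2.9 servings → $5.37.
quinoa + oats with both targets exact would need a negative amount; discard.
quinoa + cottage cheese with both tight: 1.684 servings and 2.033 servings → $2.79.
quinoa + chicken breast with both tight: 1.387 servings and 1.293 servings → $3.85.
oats + cottage cheese with both tight: 2.935 servings and 1.958 servings → $1.86.
oats + chicken breast with both tight: 2.432 servings and 1.253 servings → $3.05.
cottage cheese + chicken breast: the both-tight solution has a negative serving — not a feasible corner.
So the least-cost plan costs $1.86.

$1.86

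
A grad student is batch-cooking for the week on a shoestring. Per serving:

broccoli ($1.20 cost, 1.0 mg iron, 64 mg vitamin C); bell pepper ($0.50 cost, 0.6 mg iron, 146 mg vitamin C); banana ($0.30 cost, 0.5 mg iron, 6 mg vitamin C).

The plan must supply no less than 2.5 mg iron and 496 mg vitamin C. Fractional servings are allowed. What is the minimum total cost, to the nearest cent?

$1.97

Check every corner: each single food scaled to meet both minima, and each pair solved so both constraints bind.
broccoli only: max(2.5/1.0, 496/64) = 7.75 servings → $9.30.
bell pepper only: max(2.5/0.6, 496/146) = 4.167 servings → $2.08.
banana only: max(2.5/0.5, 496/6) = 82.67 servings → $24.80.
broccoli + bell pepper with both tight: 0.6264 servings and 3.123 servings → $2.31.
broccoli + banana: the both-tight solution has a negative serving — not a feasible corner.
bell pepper + banana with both tight: 3.357 servings and 0.9712 servings → $1.97.
The minimum over all feasible corners is $1.97.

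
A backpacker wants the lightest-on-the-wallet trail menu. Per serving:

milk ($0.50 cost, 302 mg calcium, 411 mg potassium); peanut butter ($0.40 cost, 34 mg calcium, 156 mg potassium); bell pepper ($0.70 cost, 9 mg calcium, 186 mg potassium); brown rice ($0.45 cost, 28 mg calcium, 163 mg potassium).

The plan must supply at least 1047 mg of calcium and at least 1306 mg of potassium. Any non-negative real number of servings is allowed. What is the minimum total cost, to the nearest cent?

$1.73

For a min-cost LP with two ≥-constraints, a basic feasible solution has at most two positive variables.
milk only: max(1047/302, 1306/411) = 3.467 servings → $1.73.
peanut butter only: max(1047/34, 1306/156) = 30.79 servings → $12.32.
bell pepper only: max(1047/9, 1306/186) = 116.3 servings → $81.43.
brown rice only: max(1047/28, 1306/163) = 37.39 servings → $16.83.
milk + peanut butter: the both-tight solution has a negative serving — not a feasible corner.
milk + bell pepper with both targets exact would need a negative amount; discard.
milk + brown rice: the both-tight solution has a negative serving — not a feasible corner.
peanut butter + bell pepper: intersection lies outside the first quadrant.
peanut butter + brown rice: the both-tight solution has a negative serving — not a feasible corner.
bell pepper + brown rice: intersection lies outside the first quadrant.
Cheapest feasible corner: $1.73.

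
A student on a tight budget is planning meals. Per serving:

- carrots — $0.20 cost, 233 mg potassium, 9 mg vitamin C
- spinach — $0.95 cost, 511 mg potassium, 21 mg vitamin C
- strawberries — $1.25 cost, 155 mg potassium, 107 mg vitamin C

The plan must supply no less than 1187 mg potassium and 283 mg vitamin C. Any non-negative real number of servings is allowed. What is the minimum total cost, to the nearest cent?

$3.64

The cheapest plan sits at a corner of the feasible region — with two constraints it uses at most two foods.
carrots only: max(1187/233, 283/9) = 31.44 servings → $6.29.
spinach only: max(1187/511, 283/21) = 13.48 servings → $12.80.
strawberries only: max(1187/155, 283/107) = 7.658 servings → $9.57.
carrots + spinach: intersection lies outside the first quadrant.
carrots + strawberries with both tight: 3.533 servings and 2.348 servings → $3.64.
spinach + strawberries with both tight: 1.617 servings and 2.328 servings → $4.45.
Cheapest feasible corner: $3.64.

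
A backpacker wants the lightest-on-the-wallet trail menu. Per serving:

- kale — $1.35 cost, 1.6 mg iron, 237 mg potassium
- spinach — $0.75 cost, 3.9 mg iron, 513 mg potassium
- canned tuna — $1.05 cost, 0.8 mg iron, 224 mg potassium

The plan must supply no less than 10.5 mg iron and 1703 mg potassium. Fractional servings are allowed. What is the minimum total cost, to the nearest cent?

kale only: max(10.5/1.6, 1703/237) = 7.186 servings → $9.70.
spinach only: max(10.5/3.9, 1703/513) = 3.32 servings → $2.49.
canned tuna only: max(10.5/0.8, 1703/224) = 13.12 servings → $13.78.
kale + spinach: the both-tight solution has a negative serving — not a feasible corner.
kale + canned tuna with both tight: 5.863 servings and 1.4 servings → $9.38.
spinach + canned tuna with both tight: 2.136 servings and 2.71 servings → $4.45.
The minimum over all feasible corners is $2.49.

$2.49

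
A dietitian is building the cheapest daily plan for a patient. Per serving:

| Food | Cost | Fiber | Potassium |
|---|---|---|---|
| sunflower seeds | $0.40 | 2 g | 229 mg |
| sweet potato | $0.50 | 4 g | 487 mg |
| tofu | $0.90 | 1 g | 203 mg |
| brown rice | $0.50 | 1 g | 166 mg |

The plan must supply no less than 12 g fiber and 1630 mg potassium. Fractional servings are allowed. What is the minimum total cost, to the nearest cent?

This is a tiny linear program; its minimum lies at a vertex of the feasible set. List the vertices and price them.
sunflower seeds only: max(12/2, 1630/229) = 7.118 servings → $2.85.
sweet potato only: max(12/4, 1630/487) = 3.347 servings → $1.67.
tofu only: max(12/1, 1630/203) = 12 servings → $10.80.
brown rice only: max(12/1, 1630/166) = 12 servings → $6.00.
sunflower seeds + sweet potato: intersection lies outside the first quadrant.
sunflower seeds + tofu with both tight: 4.554 servings and 2.893 servings → $4.42.
sunflower seeds + brown rice with both tight: 3.515 servings and 4.971 servings → $3.89.
sweet potato + tofu with both tight: 2.48 servings and 2.08 servings → $3.11.
sweet potato + brown rice with both tight: 2.045 servings and 3.819 servings → $2.93.
tofu + brown rice: the both-tight solution has a negative serving — not a feasible corner.
The minimum over all feasible corners is $1.67.

$1.67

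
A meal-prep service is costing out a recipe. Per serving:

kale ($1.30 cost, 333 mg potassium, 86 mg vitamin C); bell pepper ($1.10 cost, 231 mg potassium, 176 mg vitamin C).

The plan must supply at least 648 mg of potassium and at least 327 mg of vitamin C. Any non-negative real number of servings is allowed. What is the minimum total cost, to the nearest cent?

Check every corner: each single food scaled to meet both minima, and each pair solved so both constraints bind.
kale only: max(648/333, 327/86) = 3.802 servings → $4.94.
bell pepper only: max(648/231, 327/176) = 2.805 servings → $3.09.
kale + bell pepper with both tight: 0.994 servings and 1.372 servings → $2.80.
Cheapest feasible corner: $2.80.

$2.80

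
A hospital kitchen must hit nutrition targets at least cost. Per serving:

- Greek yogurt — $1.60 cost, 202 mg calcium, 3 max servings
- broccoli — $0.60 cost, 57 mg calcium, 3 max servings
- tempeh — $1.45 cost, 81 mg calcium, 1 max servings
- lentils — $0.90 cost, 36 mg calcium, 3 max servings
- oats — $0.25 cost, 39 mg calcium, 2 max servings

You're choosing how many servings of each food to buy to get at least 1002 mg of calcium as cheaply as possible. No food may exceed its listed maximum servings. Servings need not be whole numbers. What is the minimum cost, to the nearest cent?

$10.20

Cost per mg of calcium: oats $0.0064, Greek yogurt $0.0079, broccoli $0.0105, tempeh $0.0179, lentils $0.0250.
Take 2 servings of oats: +78.0 mg calcium for $0.50 (total $0.50, still need 924.0 mg).
Take 3 servings of Greek yogurt: +606.0 mg calcium for $4.80 (total $5.30, still need 318.0 mg).
Take 3 servings of broccoli: +171.0 mg calcium for $1.80 (total $7.10, still need 147.0 mg).
Take 1 serving of tempeh: +81.0 mg calcium for $1.45 (total $8.55, still need 66.0 mg).
Take 1.833 servings of lentils: +66.0 mg calcium for $1.65 (total $10.20, still need 0.0 mg).
Greedy by cheapest-per-mg is optimal for a single linear constraint, so the minimum cost is $10.20.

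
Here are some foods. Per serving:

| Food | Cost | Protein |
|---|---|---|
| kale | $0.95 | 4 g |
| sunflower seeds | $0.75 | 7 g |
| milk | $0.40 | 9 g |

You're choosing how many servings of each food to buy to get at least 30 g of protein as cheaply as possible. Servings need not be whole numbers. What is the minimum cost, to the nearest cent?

$1.33

Cost per g of protein: milk $0.0444, sunflower seeds $0.1071, kale $0.2375.
With no serving limits, use only milk: 30 g / 9 g = 3.333 servings × $0.40 = $1.33.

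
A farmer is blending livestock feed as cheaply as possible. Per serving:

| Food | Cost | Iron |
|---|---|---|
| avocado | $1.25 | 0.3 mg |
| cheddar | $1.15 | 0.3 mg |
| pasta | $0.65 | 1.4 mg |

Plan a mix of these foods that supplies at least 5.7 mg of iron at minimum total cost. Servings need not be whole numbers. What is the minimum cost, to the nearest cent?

Cost per mg of iron: pasta $0.4643, cheddar $3.8333, avocado $4.1667.
With no serving limits, use only pasta: 5.7 mg / 1.4 mg = 4.071 servings × $0.65 = $2.65.

$2.65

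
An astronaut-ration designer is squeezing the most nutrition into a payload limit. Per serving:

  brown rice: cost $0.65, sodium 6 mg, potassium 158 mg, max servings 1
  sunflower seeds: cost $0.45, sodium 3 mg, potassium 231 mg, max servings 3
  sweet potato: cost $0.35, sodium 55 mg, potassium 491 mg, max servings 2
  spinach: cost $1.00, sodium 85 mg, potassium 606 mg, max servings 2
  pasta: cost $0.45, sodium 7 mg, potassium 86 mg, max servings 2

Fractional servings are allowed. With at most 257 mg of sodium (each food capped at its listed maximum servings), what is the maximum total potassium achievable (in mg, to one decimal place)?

Potassium per mg sodium: sunflower seeds 77, brown rice 26.33, pasta 12.29, sweet potato 8.927, spinach 7.129.
Take 3 servings of sunflower seeds: uses 9 mg sodium, +693.0 mg potassium (running total 693.0 mg).
Take 1 serving of brown rice: uses 6 mg sodium, +158.0 mg potassium (running total 851.0 mg).
Take 2 servings of pasta: uses 14 mg sodium, +172.0 mg potassium (running total 1023.0 mg).
Take 2 servings of sweet potato: uses 110 mg sodium, +982.0 mg potassium (running total 2005.0 mg).
Take 1.388 servings of spinach: uses 118 mg sodium, +841.3 mg potassium (running total 2846.3 mg).
Filling greedily by potassium-per-mg sodium is optimal for one linear limit, giving 2846.3 mg.

2846.3 mg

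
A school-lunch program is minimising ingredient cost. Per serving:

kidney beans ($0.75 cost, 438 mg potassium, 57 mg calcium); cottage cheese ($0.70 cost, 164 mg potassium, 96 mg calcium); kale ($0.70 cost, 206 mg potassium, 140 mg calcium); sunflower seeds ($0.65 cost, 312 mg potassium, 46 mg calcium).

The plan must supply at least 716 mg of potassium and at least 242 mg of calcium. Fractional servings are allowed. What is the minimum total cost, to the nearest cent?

Minimising a linear cost over {potassium ≥ 716, calcium ≥ 242, servings ≥ 0} — the optimum is at a vertex, using one or two foods.
kidney beans only: max(716/438, 242/57) = 4.246 servings → $3.18.
cottage cheese only: max(716/164, 242/96) = 4.366 servings → $3.06.
kale only: max(716/206, 242/140) = 3.476 servings → $2.43.
sunflower seeds only: max(716/312, 242/46) = 5.261 servings → $3.42.
kidney beans + cottage cheese with both tight: 0.8883 servings and 1.993 servings → $2.06.
kidney beans + kale with both tight: 1.016 servings and 1.315 servings → $1.68.
kidney beans + sunflower seeds: intersection lies outside the first quadrant.
cottage cheese + kale: the both-tight solution has a negative serving — not a feasible corner.
cottage cheese + sunflower seeds with both tight: 1.9 servings and 1.296 servings → $2.17.
kale + sunflower seeds with both tight: 1.245 servings and 1.473 servings → $1.83.
The minimum over all feasible corners is $1.68.

$1.68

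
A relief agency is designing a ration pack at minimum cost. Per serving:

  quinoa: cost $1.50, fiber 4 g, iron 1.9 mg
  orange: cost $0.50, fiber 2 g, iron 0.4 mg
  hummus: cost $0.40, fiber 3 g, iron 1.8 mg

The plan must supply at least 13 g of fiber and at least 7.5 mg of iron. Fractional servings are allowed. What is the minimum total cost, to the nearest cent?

$1.73

quinoa only: max(13/4, 7.5/1.9) = 3.947 servings → $5.92.
orange only: max(13/2, 7.5/0.4) = 18.75 servings → $9.38.
hummus only: max(13/3, 7.5/1.8) = 4.333 servings → $1.73.
quinoa + orange with both targets exact would need a negative amount; discard.
quinoa + hummus with both tight: 0.6 servings and 3.533 servings → $2.31.
orange + hummus with both tight: 0.375 servings and 4.083 servings → $1.82.
So the least-cost plan costs $1.73.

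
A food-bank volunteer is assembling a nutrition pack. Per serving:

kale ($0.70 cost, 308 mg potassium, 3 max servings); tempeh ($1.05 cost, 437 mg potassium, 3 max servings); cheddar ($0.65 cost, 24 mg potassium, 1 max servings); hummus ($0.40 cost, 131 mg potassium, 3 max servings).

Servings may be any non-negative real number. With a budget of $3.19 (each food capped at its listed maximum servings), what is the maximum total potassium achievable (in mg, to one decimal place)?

1377.6 mg

Potassium per dollar: kale 440, tempeh 416.2, hummus 327.5, cheddar 36.92.
Take 3 servings of kale: spends $2.10, +924.0 mg potassium (running total 924.0 mg).
Take 1.038 servings of tempeh: spends $1.09, +453.6 mg potassium (running total 1377.6 mg).
Filling greedily by potassium-per-dollar is optimal for one linear limit, giving 1377.6 mg.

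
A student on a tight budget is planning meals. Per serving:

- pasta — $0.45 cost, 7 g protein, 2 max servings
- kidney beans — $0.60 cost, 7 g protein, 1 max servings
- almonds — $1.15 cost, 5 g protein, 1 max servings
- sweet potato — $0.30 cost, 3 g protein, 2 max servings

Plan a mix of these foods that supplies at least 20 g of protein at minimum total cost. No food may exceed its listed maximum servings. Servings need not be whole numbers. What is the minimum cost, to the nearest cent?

Cost per g of protein: pasta $0.0643, kidney beans $0.0857, sweet potato $0.1000, almonds $0.2300.
Take 2 servings of pasta: +14.0 g protein for $0.90 (total $0.90, still need 6.0 g).
Take 0.8571 servings of kidney beans: +6.0 g protein for $0.51 (total $1.41, still need 0.0 g).
Greedy by cheapest-per-g is optimal for a single linear constraint, so the minimum cost is $1.41.

$1.41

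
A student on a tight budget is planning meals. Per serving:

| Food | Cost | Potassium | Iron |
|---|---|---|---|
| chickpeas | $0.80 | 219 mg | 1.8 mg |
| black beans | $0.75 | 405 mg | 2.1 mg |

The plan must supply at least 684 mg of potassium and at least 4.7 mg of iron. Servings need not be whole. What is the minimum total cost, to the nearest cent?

$1.68

chickpeas only: max(684/219, 4.7/1.8) = 3.123 servings → $2.50.
black beans only: max(684/405, 4.7/2.1) = 2.238 servings → $1.68.
chickpeas + black beans with both tight: 1.736 servings and 0.7503 servings → $1.95.
The minimum over all feasible corners is $1.68.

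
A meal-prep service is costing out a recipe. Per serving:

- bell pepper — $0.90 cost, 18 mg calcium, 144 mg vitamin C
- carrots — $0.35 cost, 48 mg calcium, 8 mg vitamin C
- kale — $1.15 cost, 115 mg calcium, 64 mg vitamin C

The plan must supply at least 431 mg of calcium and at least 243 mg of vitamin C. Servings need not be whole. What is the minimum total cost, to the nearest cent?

$4.08

With two linear requirements the optimum uses one or two foods; enumerate the corners.
bell pepper only: max(431/18, 243/144) = 23.94 servings → $21.55.
carrots only: max(431/48, 243/8) = 30.38 servings → $10.63.
kale only: max(431/115, 243/64) = 3.797 servings → $4.37.
bell pepper + carrots with both tight: 1.214 servings and 8.524 servings → $4.08.
bell pepper + kale with both tight: 0.02343 servings and 3.744 servings → $4.33.
carrots + kale: intersection lies outside the first quadrant.
Cheapest feasible corner: $4.08.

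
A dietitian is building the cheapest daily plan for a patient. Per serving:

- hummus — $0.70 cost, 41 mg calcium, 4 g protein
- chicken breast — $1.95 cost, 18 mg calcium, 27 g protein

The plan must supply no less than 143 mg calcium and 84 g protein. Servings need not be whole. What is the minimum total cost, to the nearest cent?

hummus only: max(143/41, 84/4) = 21 servings → $14.70.
chicken breast only: max(143/18, 84/27) = 7.944 servings → $15.49.
hummus + chicken breast with both tight: 2.27 servings and 2.775 servings → $7.00.
So the least-cost plan costs $7.00.

$7.00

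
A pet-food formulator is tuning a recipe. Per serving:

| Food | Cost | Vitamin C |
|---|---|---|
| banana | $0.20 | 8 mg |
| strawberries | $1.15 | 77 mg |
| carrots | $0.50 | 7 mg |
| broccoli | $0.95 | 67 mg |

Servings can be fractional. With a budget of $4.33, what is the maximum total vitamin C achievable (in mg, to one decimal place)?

305.4 mg

Vitamin C per dollar: broccoli 70.53, strawberries 66.96, banana 40, carrots 14.
With no serving limits, spend the whole cost allowance on broccoli: $4.33 / $0.95 × 67 mg = 305.4 mg.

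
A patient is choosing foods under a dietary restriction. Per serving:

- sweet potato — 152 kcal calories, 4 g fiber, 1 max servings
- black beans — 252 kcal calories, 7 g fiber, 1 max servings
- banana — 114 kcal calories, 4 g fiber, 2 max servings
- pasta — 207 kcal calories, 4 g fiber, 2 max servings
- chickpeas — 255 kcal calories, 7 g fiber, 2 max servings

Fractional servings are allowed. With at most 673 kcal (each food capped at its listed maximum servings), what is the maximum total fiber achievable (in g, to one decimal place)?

Fiber per kcal: banana 0.03509, black beans 0.02778, chickpeas 0.02745, sweet potato 0.02632, pasta 0.01932.
Take 2 servings of banana: uses 228 kcal, +8.0 g fiber (running total 8.0 g).
Take 1 serving of black beans: uses 252 kcal, +7.0 g fiber (running total 15.0 g).
Take 0.7569 servings of chickpeas: uses 193 kcal, +5.3 g fiber (running total 20.3 g).
Filling greedily by fiber-per-kcal is optimal for one linear limit, giving 20.3 g.

20.3 g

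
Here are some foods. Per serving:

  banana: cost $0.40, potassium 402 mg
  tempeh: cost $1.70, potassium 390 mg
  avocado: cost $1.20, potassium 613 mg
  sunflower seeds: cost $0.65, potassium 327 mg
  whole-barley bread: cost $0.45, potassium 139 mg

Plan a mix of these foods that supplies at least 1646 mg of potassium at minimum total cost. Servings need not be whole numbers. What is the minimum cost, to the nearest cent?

Cost per mg of potassium: banana $0.0010, avocado $0.0020, sunflower seeds $0.0020, whole-barley bread $0.0032, tempeh $0.0044.
With no serving limits, use only banana: 1646 mg / 402 mg = 4.095 servings × $0.40 = $1.64.

$1.64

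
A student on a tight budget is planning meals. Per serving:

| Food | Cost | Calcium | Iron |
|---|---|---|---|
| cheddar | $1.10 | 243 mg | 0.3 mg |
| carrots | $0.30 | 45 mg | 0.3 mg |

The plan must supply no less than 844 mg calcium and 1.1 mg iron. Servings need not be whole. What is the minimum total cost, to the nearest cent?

$3.84

This is a tiny linear program; its minimum lies at a vertex of the feasible set. List the vertices and price them.
cheddar only: max(844/243, 1.1/0.3) = 3.667 servings → $4.03.
carrots only: max(844/45, 1.1/0.3) = 18.76 servings → $5.63.
cheddar + carrots with both tight: 3.429 servings and 0.2374 servings → $3.84.
The minimum over all feasible corners is $3.84.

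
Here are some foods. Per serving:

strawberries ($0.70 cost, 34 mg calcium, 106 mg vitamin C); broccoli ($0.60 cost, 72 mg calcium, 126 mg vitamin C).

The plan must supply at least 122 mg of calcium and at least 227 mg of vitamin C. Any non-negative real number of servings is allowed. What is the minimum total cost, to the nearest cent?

$1.08

A basic optimal solution has at most two foods positive. Try each food alone and each pair with both targets met exactly.
strawberries only: max(122/34, 227/106) = 3.588 servings → $2.51.
broccoli only: max(122/72, 227/126) = 1.802 servings → $1.08.
strawberries + broccoli with both tight: 0.2903 servings and 1.557 servings → $1.14.
Cheapest feasible corner: $1.08.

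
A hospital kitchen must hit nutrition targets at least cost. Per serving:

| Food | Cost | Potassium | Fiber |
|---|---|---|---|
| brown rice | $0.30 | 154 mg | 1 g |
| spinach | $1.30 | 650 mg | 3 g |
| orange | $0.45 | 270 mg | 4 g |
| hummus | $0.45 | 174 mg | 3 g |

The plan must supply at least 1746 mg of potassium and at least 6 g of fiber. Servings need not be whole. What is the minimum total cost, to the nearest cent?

brown rice only: max(1746/154, 6/1) = 11.34 servings → $3.40.
spinach only: max(1746/650, 6/3) = 2.686 servings → $3.49.
orange only: max(1746/270, 6/4) = 6.467 servings → $2.91.
hummus only: max(1746/174, 6/3) = 10.03 servings → $4.52.
brown rice + spinach: the both-tight solution has a negative serving — not a feasible corner.
brown rice + orange: the both-tight solution has a negative serving — not a feasible corner.
brown rice + hummus with both targets exact would need a negative amount; discard.
spinach + orange with both targets exact would need a negative amount; discard.
spinach + hummus: the both-tight solution has a negative serving — not a feasible corner.
orange + hummus: the both-tight solution has a negative serving — not a feasible corner.
The minimum over all feasible corners is $2.91.

$2.91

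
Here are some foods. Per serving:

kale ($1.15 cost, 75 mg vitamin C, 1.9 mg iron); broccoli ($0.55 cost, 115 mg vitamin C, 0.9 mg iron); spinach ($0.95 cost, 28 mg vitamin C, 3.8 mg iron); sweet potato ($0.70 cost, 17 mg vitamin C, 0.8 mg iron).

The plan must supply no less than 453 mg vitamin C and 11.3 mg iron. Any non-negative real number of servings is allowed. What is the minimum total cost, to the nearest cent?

$3.93

With two linear requirements the optimum uses one or two foods; enumerate the corners.
kale only: max(453/75, 11.3/1.9) = 6.04 servings → $6.95.
broccoli only: max(453/115, 11.3/0.9) = 12.56 servings → $6.91.
spinach only: max(453/28, 11.3/3.8) = 16.18 servings → $15.37.
sweet potato only: max(453/17, 11.3/0.8) = 26.65 servings → $18.65.
kale + broccoli with both tight: 5.906 servings and 0.08742 servings → $6.84.
kale + spinach with both targets exact would need a negative amount; discard.
kale + sweet potato: intersection lies outside the first quadrant.
broccoli + spinach with both tight: 3.412 servings and 2.166 servings → $3.93.
broccoli + sweet potato with both tight: 2.22 servings and 11.63 servings → $9.36.
spinach + sweet potato: the both-tight solution has a negative serving — not a feasible corner.
Cheapest feasible corner: $3.93.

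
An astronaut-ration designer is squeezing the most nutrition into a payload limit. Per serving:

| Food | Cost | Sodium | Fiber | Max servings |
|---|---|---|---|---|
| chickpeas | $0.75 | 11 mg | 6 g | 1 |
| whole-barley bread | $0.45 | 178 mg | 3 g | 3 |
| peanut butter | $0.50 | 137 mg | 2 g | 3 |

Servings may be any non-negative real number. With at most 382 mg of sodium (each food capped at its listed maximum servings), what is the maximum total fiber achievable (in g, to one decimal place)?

Fiber per mg sodium: chickpeas 0.5455, whole-barley bread 0.01685, peanut butter 0.0146.
Take 1 serving of chickpeas: uses 11 mg sodium, +6.0 g fiber (running total 6.0 g).
Take 2.084 servings of whole-barley bread: uses 371 mg sodium, +6.3 g fiber (running total 12.3 g).
Filling greedily by fiber-per-mg sodium is optimal for one linear limit, giving 12.3 g.

12.3 g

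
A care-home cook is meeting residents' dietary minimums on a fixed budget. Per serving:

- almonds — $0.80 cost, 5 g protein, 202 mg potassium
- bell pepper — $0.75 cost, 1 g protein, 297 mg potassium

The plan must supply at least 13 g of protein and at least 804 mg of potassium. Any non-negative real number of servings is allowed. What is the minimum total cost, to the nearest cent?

$2.72

With two linear requirements the optimum uses one or two foods; enumerate the corners.
almonds only: max(13/5, 804/202) = 3.98 servings → $3.18.
bell pepper only: max(13/1, 804/297) = 13 servings → $9.75.
almonds + bell pepper with both tight: 2.383 servings and 1.087 servings → $2.72.
So the least-cost plan costs $2.72.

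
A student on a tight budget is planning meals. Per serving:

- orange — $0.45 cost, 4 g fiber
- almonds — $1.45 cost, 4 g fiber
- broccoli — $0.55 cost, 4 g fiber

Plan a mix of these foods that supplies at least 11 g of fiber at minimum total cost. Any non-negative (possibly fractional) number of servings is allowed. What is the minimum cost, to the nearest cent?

Cost per g of fiber: orange $0.1125, broccoli $0.1375, almonds $0.3625.
With no serving limits, use only orange: 11 g / 4 g = 2.75 servings × $0.45 = $1.24.

$1.24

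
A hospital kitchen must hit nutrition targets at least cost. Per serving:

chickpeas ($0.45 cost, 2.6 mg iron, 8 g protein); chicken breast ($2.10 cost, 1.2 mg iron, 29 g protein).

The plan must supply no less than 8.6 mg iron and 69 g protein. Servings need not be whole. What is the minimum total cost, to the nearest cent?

$3.88

An LP optimum is at a vertex; with two nutrient constraints at most two foods are used. Check each candidate.
chickpeas only: max(8.6/2.6, 69/8) = 8.625 servings → $3.88.
chicken breast only: max(8.6/1.2, 69/29) = 7.167 servings → $15.05.
chickpeas + chicken breast with both tight: 2.532 servings and 1.681 servings → $4.67.
Cheapest feasible corner: $3.88.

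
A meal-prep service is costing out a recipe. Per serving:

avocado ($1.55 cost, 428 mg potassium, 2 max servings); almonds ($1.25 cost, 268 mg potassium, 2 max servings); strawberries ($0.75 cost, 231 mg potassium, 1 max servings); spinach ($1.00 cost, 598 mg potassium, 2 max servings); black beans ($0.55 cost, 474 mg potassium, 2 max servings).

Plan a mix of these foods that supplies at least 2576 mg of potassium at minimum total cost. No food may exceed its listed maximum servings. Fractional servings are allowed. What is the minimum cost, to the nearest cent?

$4.58

Cost per mg of potassium: black beans $0.0012, spinach $0.0017, strawberries $0.0032, avocado $0.0036, almonds $0.0047.
Take 2 servings of black beans: +948.0 mg potassium for $1.10 (total $1.10, still need 1628.0 mg).
Take 2 servings of spinach: +1196.0 mg potassium for $2.00 (total $3.10, still need 432.0 mg).
Take 1 serving of strawberries: +231.0 mg potassium for $0.75 (total $3.85, still need 201.0 mg).
Take 0.4696 servings of avocado: +201.0 mg potassium for $0.73 (total $4.58, still need 0.0 mg).
Filling from the cheapest source first is optimal under one linear minimum: $4.58.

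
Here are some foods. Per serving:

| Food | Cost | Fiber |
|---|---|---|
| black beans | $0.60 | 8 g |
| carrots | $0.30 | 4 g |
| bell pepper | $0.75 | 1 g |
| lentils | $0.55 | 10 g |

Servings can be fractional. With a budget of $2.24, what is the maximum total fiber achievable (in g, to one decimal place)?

40.7 g

Fiber per dollar: lentils 18.18, black beans 13.33, carrots 13.33, bell pepper 1.333.
With no serving limits, spend the whole cost allowance on lentils: $2.24 / $0.55 × 10 g = 40.7 g.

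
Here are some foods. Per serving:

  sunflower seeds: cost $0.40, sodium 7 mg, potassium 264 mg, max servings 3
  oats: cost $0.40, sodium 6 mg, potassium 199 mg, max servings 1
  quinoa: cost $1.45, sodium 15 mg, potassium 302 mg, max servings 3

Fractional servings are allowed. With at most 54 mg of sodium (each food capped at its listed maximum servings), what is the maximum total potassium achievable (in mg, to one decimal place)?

1534.6 mg

Potassium per mg sodium: sunflower seeds 37.71, oats 33.17, quinoa 20.13.
Take 3 servings of sunflower seeds: uses 21 mg sodium, +792.0 mg potassium (running total 792.0 mg).
Take 1 serving of oats: uses 6 mg sodium, +199.0 mg potassium (running total 991.0 mg).
Take 1.8 servings of quinoa: uses 27 mg sodium, +543.6 mg potassium (running total 1534.6 mg).
Filling greedily by potassium-per-mg sodium is optimal for one linear limit, giving 1534.6 mg.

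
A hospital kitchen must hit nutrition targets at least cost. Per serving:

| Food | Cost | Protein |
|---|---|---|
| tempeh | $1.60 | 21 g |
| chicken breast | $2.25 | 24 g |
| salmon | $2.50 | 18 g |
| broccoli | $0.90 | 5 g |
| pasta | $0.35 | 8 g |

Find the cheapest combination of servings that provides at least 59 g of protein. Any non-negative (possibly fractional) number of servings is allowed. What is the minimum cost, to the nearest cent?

Cost per g of protein: pasta $0.0437, tempeh $0.0762, chicken breast $0.0938, salmon $0.1389, broccoli $0.1800.
With no serving limits, use only pasta: 59 g / 8 g = 7.375 servings × $0.35 = $2.58.

$2.58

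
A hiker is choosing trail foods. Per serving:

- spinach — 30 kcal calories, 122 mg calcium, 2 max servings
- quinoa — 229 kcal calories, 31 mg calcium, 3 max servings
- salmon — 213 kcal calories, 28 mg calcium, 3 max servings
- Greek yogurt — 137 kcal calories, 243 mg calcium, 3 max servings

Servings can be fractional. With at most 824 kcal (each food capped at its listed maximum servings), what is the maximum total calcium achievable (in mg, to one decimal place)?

Calcium per kcal: spinach 4.067, Greek yogurt 1.774, quinoa 0.1354, salmon 0.1315.
Take 2 servings of spinach: uses 60 kcal, +244.0 mg calcium (running total 244.0 mg).
Take 3 servings of Greek yogurt: uses 411 kcal, +729.0 mg calcium (running total 973.0 mg).
Take 1.541 servings of quinoa: uses 353 kcal, +47.8 mg calcium (running total 1020.8 mg).
Greedy by best ratio exhausts the calories allowance optimally: 1020.8 mg.

1020.8 mg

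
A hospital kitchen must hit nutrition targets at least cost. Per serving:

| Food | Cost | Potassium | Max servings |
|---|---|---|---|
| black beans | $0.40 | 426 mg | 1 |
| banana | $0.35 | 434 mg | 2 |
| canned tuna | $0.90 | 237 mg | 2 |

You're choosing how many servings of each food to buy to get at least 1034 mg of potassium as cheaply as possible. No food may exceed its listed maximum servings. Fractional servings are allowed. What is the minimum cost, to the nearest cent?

$0.86

Cost per mg of potassium: banana $0.0008, black beans $0.0009, canned tuna $0.0038.
Take 2 servings of banana: +868.0 mg potassium for $0.70 (total $0.70, still need 166.0 mg).
Take 0.3897 servings of black beans: +166.0 mg potassium for $0.16 (total $0.86, still need 0.0 mg).
Filling from the cheapest source first is optimal under one linear minimum: $0.86.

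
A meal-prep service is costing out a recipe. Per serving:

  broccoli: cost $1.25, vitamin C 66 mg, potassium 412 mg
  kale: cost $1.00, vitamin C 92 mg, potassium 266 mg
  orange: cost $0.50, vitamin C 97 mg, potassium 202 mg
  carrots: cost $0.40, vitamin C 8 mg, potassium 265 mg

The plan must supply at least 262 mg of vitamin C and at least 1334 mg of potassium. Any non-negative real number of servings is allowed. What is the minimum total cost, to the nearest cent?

For a min-cost LP with two ≥-constraints, a basic feasible solution has at most two positive variables.
broccoli only: max(262/66, 1334/412) = 3.97 servings → $4.96.
kale only: max(262/92, 1334/266) = 5.015 servings → $5.02.
orange only: max(262/97, 1334/202) = 6.604 servings → $3.30.
carrots only: max(262/8, 1334/265) = 32.75 servings → $13.10.
broccoli + kale with both tight: 2.606 servings and 0.978 servings → $4.24.
broccoli + orange with both tight: 2.872 servings and 0.7472 servings → $3.96.
broccoli + carrots: intersection lies outside the first quadrant.
kale + orange with both targets exact would need a negative amount; discard.
kale + carrots with both tight: 2.641 servings and 2.383 servings → $3.59.
orange + carrots with both tight: 2.439 servings and 3.175 servings → $2.49.
Cheapest feasible corner: $2.49.

$2.49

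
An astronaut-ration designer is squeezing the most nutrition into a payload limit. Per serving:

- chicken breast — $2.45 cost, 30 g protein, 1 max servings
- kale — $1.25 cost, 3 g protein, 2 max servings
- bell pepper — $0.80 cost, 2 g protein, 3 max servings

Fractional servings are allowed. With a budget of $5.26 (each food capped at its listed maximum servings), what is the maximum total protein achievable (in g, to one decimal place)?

Protein per dollar: chicken breast 12.24, bell pepper 2.5, kale 2.4.
Take 1 serving of chicken breast: spends $2.45, +30.0 g protein (running total 30.0 g).
Take 3 servings of bell pepper: spends $2.40, +6.0 g protein (running total 36.0 g).
Take 0.328 servings of kale: spends $0.41, +1.0 g protein (running total 37.0 g).
Filling greedily by protein-per-dollar is optimal for one linear limit, giving 37.0 g.

37.0 g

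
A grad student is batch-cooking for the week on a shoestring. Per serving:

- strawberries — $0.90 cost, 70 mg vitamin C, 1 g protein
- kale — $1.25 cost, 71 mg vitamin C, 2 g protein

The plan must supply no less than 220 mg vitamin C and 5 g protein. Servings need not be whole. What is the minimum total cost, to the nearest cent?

This is a tiny linear program; its minimum lies at a vertex of the feasible set. List the vertices and price them.
strawberries only: max(220/70, 5/1) = 5 servings → $4.50.
kale only: max(220/71, 5/2) = 3.099 servings → $3.87.
strawberries + kale with both tight: 1.232 servings and 1.884 servings → $3.46.
So the least-cost plan costs $3.46.

$3.46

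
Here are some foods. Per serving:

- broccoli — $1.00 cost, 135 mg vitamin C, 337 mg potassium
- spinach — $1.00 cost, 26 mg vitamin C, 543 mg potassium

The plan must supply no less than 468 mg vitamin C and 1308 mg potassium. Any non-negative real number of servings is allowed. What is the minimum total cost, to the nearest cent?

$3.70

An LP optimum is at a vertex; with two nutrient constraints at most two foods are used. Check each candidate.
broccoli only: max(468/135, 1308/337) = 3.881 servings → $3.88.
spinach only: max(468/26, 1308/543) = 18 servings → $18.00.
broccoli + spinach with both tight: 3.41 servings and 0.2923 servings → $3.70.
The minimum over all feasible corners is $3.70.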